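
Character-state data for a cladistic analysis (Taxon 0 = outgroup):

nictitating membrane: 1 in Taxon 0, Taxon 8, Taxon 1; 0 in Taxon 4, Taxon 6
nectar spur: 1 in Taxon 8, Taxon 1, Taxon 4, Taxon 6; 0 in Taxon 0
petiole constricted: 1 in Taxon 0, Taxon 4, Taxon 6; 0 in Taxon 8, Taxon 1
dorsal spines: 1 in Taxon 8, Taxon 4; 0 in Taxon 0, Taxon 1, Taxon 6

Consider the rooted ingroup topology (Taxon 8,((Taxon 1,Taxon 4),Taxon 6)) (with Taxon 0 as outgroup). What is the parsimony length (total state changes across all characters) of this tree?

Map each character onto (Taxon 8,((Taxon 1,Taxon 4),Taxon 6)) (rooted by Taxon 0) and count the minimum state changes it requires (Fitch parsimony):
nictitating membrane: 2; nectar spur: 1; petiole constricted: 2; dorsal spines: 2.
Total tree length = 7.

7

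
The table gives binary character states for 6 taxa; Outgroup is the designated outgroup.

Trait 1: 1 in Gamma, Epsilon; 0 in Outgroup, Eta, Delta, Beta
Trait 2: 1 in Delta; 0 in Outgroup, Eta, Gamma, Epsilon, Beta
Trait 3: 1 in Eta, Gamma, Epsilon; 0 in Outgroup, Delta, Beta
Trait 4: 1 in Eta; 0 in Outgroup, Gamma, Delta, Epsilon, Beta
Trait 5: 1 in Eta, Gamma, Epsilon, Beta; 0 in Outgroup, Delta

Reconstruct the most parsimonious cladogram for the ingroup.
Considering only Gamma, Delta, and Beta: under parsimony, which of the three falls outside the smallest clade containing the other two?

Delta

The outgroup has state '0' for every character, so '1' is the derived state throughout.
Trait 1: derived state '1' in Epsilon and Gamma only — synapomorphy for {Epsilon, Gamma}.
Trait 2: derived state '1' in Delta only — an autapomorphy, so it tells us nothing about relationships among taxa.
Trait 3 (derived state '1') is shared by Epsilon, Eta, and Gamma — a synapomorphy uniting that clade.
Trait 4: derived state '1' in Eta only — an autapomorphy, so it tells us nothing about relationships among taxa.
Trait 5 (derived state '1') is shared by Beta, Epsilon, Eta, and Gamma — a synapomorphy uniting that clade.
Most parsimonious ingroup topology: (((Eta,(Gamma,Epsilon)),Beta),Delta).
Beta and Gamma share a more recent common ancestor with each other than either does with Delta, so Delta is the least closely related of the three.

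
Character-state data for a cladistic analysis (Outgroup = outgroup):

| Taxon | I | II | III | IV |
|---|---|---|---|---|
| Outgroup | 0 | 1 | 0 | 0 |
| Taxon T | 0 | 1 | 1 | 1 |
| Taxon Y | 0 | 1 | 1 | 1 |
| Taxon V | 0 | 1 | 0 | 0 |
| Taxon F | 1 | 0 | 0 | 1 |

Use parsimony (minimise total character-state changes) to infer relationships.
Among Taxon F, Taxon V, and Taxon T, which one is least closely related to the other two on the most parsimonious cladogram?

Character polarity is set by the outgroup: the derived state is whichever differs from the outgroup's state, so for II the derived state is '0', and for the remaining characters it is '1'.
I: derived state '1' in Taxon F only — an autapomorphy, so it tells us nothing about relationships among taxa.
II (derived state '0') is unique to Taxon F (autapomorphy; uninformative for grouping).
III: derived state '1' in Taxon T and Taxon Y only — synapomorphy for {Taxon T, Taxon Y}.
IV (derived state '1') is shared by Taxon F, Taxon T, and Taxon Y — a synapomorphy uniting that clade.
Most parsimonious ingroup topology: (((Taxon T,Taxon Y),Taxon F),Taxon V).
Taxon F and Taxon T share a more recent common ancestor with each other than either does with Taxon V, so Taxon V is the least closely related of the three.

Taxon V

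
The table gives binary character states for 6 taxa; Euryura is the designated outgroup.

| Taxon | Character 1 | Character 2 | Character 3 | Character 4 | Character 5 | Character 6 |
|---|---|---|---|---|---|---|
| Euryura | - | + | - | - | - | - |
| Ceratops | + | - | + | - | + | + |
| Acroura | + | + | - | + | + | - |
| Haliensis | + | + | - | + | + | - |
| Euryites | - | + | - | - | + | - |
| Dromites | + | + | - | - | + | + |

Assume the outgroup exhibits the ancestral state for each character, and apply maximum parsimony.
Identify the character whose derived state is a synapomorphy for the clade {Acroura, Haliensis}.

Character 4

Character polarity is set by the outgroup: the derived state is whichever differs from the outgroup's state, so for Character 2 the derived state is '-', and for the remaining characters it is '+'.
Character 1 (derived state '+') is shared by Acroura, Ceratops, Dromites, and Haliensis — a synapomorphy uniting that clade.
Character 2 (derived state '-') is unique to Ceratops (autapomorphy; uninformative for grouping).
Character 3 (derived state '+') is unique to Ceratops (autapomorphy; uninformative for grouping).
Only Acroura and Haliensis show the derived state '+' for Character 4, supporting them as a clade.
All ingroup taxa share the derived state '+' for Character 5; it defines the ingroup but does not resolve relationships within it.
Only Ceratops and Dromites show the derived state '+' for Character 6, supporting them as a clade.
Most parsimonious ingroup topology: (((Ceratops,Dromites),(Acroura,Haliensis)),Euryites).
The clade {Acroura, Haliensis} is supported by Character 4: its derived state '+' occurs in exactly those taxa and in no other taxon (including the outgroup).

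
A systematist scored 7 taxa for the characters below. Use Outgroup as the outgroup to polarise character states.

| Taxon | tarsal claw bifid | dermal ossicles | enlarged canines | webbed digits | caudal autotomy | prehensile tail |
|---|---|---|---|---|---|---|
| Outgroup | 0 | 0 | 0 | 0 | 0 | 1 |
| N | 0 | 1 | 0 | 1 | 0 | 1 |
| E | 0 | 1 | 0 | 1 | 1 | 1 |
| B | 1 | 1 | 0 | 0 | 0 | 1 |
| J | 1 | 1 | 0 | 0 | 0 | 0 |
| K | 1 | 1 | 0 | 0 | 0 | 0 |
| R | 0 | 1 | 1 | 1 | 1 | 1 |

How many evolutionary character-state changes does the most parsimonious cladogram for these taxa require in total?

Character polarity is set by the outgroup: the derived state is whichever differs from the outgroup's state, so for prehensile tail the derived state is '0', and for the remaining characters it is '1'.
tarsal claw bifid (derived state '1') is shared by B, J, and K — a synapomorphy uniting that clade.
All ingroup taxa share the derived state '1' for dermal ossicles; it defines the ingroup but does not resolve relationships within it.
enlarged canines: derived state '1' in R only — an autapomorphy, so it tells us nothing about relationships among taxa.
webbed digits: derived state '1' in E, N, and R only — synapomorphy for {E, N, R}.
Only E and R show the derived state '1' for caudal autotomy, supporting them as a clade.
prehensile tail: derived state '0' in J and K only — synapomorphy for {J, K}.
Most parsimonious ingroup topology: ((N,(E,R)),(B,(J,K))).
Changes per character on this tree: tarsal claw bifid: 1; dermal ossicles: 1; enlarged canines: 1; webbed digits: 1; caudal autotomy: 1; prehensile tail: 1.
Total = 6.

6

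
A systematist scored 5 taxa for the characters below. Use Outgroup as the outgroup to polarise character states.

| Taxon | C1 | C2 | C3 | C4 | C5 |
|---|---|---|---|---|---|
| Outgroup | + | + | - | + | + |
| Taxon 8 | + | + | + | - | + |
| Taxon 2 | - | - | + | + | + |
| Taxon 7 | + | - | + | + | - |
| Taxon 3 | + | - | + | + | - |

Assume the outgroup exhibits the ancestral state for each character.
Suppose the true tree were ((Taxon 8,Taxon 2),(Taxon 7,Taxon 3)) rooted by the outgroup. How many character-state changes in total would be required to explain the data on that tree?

6

Map each character onto ((Taxon 8,Taxon 2),(Taxon 7,Taxon 3)) (rooted by Outgroup) and count the minimum state changes it requires (Fitch parsimony):
C1: 1; C2: 2; C3: 1; C4: 1; C5: 1.
Total tree length = 6.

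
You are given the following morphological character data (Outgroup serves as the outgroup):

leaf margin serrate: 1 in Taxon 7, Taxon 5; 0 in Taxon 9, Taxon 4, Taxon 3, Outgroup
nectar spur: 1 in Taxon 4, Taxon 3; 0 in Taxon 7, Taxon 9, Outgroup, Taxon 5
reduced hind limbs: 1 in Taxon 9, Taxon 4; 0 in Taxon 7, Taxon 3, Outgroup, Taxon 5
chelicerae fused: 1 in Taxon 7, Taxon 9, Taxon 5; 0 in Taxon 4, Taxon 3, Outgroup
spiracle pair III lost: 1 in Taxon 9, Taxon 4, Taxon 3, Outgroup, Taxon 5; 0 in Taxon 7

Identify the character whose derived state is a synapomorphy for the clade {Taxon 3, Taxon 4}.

nectar spur

Character polarity is set by the outgroup: the derived state is whichever differs from the outgroup's state, so for spiracle pair III lost the derived state is '0', and for the remaining characters it is '1'.
Only Taxon 5 and Taxon 7 show the derived state '1' for leaf margin serrate, supporting them as a clade.
Only Taxon 3 and Taxon 4 show the derived state '1' for nectar spur, supporting them as a clade.
reduced hind limbs groups Taxon 4 and Taxon 9, which is incompatible with the clades supported by the remaining characters; treating it as convergent (homoplasy) costs fewer steps than any alternative tree.
chelicerae fused: derived state '1' in Taxon 5, Taxon 7, and Taxon 9 only — synapomorphy for {Taxon 5, Taxon 7, Taxon 9}.
spiracle pair III lost: derived state '0' in Taxon 7 only — an autapomorphy, so it tells us nothing about relationships among taxa.
Most parsimonious ingroup topology: ((Taxon 9,(Taxon 7,Taxon 5)),(Taxon 3,Taxon 4)).
The clade {Taxon 3, Taxon 4} is supported by nectar spur: its derived state '1' occurs in exactly those taxa and in no other taxon (including the outgroup).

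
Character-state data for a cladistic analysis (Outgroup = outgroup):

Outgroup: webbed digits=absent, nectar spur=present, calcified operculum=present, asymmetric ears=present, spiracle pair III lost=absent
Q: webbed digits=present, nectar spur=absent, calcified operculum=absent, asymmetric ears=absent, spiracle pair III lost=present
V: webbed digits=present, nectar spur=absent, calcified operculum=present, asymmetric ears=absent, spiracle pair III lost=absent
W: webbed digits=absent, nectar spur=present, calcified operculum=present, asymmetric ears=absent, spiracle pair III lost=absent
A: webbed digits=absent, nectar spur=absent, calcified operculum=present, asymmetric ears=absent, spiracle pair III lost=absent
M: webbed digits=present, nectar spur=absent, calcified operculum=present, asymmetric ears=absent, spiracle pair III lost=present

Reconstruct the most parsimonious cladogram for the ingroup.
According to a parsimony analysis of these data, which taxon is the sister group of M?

Q

Character polarity is set by the outgroup: the derived state is whichever differs from the outgroup's state, so for nectar spur, calcified operculum, asymmetric ears the derived state is 'absent', and for the remaining characters it is 'present'.
webbed digits: derived state 'present' in M, Q, and V only — synapomorphy for {M, Q, V}.
nectar spur: derived state 'absent' in A, M, Q, and V only — synapomorphy for {A, M, Q, V}.
calcified operculum: derived state 'absent' in Q only — an autapomorphy, so it tells us nothing about relationships among taxa.
asymmetric ears (derived state 'absent') is shared by all ingroup taxa — unites the whole ingroup.
spiracle pair III lost (derived state 'present') is shared by M and Q — a synapomorphy uniting that clade.
Most parsimonious ingroup topology: ((((Q,M),V),A),W).
M and Q form a cherry on this tree, so they are sister taxa.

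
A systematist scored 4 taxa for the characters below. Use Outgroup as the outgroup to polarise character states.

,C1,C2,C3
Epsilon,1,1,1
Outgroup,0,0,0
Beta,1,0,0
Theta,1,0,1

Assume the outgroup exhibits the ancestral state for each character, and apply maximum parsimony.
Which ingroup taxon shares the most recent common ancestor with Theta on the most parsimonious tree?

The outgroup has state '0' for every character, so '1' is the derived state throughout.
C1 (derived state '1') is shared by all ingroup taxa — unites the whole ingroup.
C2 (derived state '1') is unique to Epsilon (autapomorphy; uninformative for grouping).
C3: derived state '1' in Epsilon and Theta only — synapomorphy for {Epsilon, Theta}.
Most parsimonious ingroup topology: ((Epsilon,Theta),Beta).
Theta and Epsilon form a cherry on this tree, so they are sister taxa.

Epsilon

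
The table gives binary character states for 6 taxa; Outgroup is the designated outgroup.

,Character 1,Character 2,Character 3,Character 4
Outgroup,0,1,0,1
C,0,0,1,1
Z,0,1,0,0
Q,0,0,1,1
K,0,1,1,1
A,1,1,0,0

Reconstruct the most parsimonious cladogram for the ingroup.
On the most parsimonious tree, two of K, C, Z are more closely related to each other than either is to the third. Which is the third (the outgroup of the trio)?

Character polarity is set by the outgroup: the derived state is whichever differs from the outgroup's state, so for Character 2, Character 4 the derived state is '0', and for the remaining characters it is '1'.
Character 1 (derived state '1') is unique to A (autapomorphy; uninformative for grouping).
Only C and Q show the derived state '0' for Character 2, supporting them as a clade.
Character 3: derived state '1' in C, K, and Q only — synapomorphy for {C, K, Q}.
Only A and Z show the derived state '0' for Character 4, supporting them as a clade.
Most parsimonious ingroup topology: (((C,Q),K),(Z,A)).
K and C share a more recent common ancestor with each other than either does with Z, so Z is the least closely related of the three.

Z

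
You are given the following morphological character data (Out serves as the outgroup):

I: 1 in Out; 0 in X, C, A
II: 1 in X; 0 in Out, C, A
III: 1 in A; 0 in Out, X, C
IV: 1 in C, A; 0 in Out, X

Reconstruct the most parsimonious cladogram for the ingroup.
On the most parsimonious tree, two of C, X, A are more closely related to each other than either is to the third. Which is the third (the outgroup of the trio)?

X

Character polarity is set by the outgroup: the derived state is whichever differs from the outgroup's state, so for I the derived state is '0', and for the remaining characters it is '1'.
All ingroup taxa share the derived state '0' for I; it defines the ingroup but does not resolve relationships within it.
II (derived state '1') is unique to X (autapomorphy; uninformative for grouping).
III (derived state '1') is unique to A (autapomorphy; uninformative for grouping).
Only A and C show the derived state '1' for IV, supporting them as a clade.
Most parsimonious ingroup topology: (X,(C,A)).
C and A share a more recent common ancestor with each other than either does with X, so X is the least closely related of the three.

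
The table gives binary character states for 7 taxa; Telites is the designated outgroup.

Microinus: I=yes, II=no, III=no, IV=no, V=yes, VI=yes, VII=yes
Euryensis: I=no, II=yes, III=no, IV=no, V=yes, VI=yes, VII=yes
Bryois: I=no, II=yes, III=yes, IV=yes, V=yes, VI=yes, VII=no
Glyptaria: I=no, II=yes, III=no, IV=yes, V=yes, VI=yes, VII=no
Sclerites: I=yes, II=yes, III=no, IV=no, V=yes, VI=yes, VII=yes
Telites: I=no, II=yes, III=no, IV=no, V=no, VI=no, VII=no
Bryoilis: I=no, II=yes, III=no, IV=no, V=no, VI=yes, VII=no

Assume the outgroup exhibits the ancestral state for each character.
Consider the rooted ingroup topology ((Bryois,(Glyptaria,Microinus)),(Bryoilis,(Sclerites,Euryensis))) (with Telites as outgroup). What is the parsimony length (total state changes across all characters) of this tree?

Map each character onto ((Bryois,(Glyptaria,Microinus)),(Bryoilis,(Sclerites,Euryensis))) (rooted by Telites) and count the minimum state changes it requires (Fitch parsimony):
I: 2; II: 1; III: 1; IV: 2; V: 2; VI: 1; VII: 2.
Total tree length = 11.

11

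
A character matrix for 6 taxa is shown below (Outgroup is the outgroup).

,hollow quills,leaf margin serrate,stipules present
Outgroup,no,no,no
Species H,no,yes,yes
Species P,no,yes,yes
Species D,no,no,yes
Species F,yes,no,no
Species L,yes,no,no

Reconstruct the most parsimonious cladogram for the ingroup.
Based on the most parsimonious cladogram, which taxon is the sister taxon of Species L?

Species F

The outgroup has state 'no' for every character, so 'yes' is the derived state throughout.
hollow quills (derived state 'yes') is shared by Species F and Species L — a synapomorphy uniting that clade.
Only Species H and Species P show the derived state 'yes' for leaf margin serrate, supporting them as a clade.
stipules present: derived state 'yes' in Species D, Species H, and Species P only — synapomorphy for {Species D, Species H, Species P}.
Most parsimonious ingroup topology: (((Species H,Species P),Species D),(Species F,Species L)).
Species L and Species F form a cherry on this tree, so they are sister taxa.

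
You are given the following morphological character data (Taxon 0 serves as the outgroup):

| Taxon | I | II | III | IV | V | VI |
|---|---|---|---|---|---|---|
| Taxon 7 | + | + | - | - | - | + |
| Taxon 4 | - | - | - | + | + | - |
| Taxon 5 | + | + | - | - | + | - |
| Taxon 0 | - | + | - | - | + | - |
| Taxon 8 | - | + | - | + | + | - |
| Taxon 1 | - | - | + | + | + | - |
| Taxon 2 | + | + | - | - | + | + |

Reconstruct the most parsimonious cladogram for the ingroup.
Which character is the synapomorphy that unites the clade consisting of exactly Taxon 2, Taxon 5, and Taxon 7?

Character polarity is set by the outgroup: the derived state is whichever differs from the outgroup's state, so for II, V the derived state is '-', and for the remaining characters it is '+'.
I (derived state '+') is shared by Taxon 2, Taxon 5, and Taxon 7 — a synapomorphy uniting that clade.
II: derived state '-' in Taxon 1 and Taxon 4 only — synapomorphy for {Taxon 1, Taxon 4}.
III (derived state '+') is unique to Taxon 1 (autapomorphy; uninformative for grouping).
IV (derived state '+') is shared by Taxon 1, Taxon 4, and Taxon 8 — a synapomorphy uniting that clade.
V: derived state '-' in Taxon 7 only — an autapomorphy, so it tells us nothing about relationships among taxa.
VI (derived state '+') is shared by Taxon 2 and Taxon 7 — a synapomorphy uniting that clade.
Most parsimonious ingroup topology: ((Taxon 8,(Taxon 4,Taxon 1)),((Taxon 7,Taxon 2),Taxon 5)).
The clade {Taxon 2, Taxon 5, Taxon 7} is supported by I: its derived state '+' occurs in exactly those taxa and in no other taxon (including the outgroup).

I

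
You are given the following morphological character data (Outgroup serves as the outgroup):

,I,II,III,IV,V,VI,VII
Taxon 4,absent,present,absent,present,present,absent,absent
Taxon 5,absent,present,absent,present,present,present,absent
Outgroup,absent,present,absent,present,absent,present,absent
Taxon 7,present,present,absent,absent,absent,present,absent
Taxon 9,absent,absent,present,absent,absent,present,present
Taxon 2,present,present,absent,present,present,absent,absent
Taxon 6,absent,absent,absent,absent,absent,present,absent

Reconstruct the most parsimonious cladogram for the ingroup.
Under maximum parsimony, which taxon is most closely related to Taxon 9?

Character polarity is set by the outgroup: the derived state is whichever differs from the outgroup's state, so for II, IV, VI the derived state is 'absent', and for the remaining characters it is 'present'.
I groups Taxon 2 and Taxon 7, which is incompatible with the clades supported by the remaining characters; treating it as convergent (homoplasy) costs fewer steps than any alternative tree.
II: derived state 'absent' in Taxon 6 and Taxon 9 only — synapomorphy for {Taxon 6, Taxon 9}.
III (derived state 'present') is unique to Taxon 9 (autapomorphy; uninformative for grouping).
IV: derived state 'absent' in Taxon 6, Taxon 7, and Taxon 9 only — synapomorphy for {Taxon 6, Taxon 7, Taxon 9}.
V: derived state 'present' in Taxon 2, Taxon 4, and Taxon 5 only — synapomorphy for {Taxon 2, Taxon 4, Taxon 5}.
VI: derived state 'absent' in Taxon 2 and Taxon 4 only — synapomorphy for {Taxon 2, Taxon 4}.
VII: derived state 'present' in Taxon 9 only — an autapomorphy, so it tells us nothing about relationships among taxa.
Most parsimonious ingroup topology: (((Taxon 9,Taxon 6),Taxon 7),(Taxon 5,(Taxon 2,Taxon 4))).
Taxon 9 and Taxon 6 form a cherry on this tree, so they are sister taxa.

Taxon 6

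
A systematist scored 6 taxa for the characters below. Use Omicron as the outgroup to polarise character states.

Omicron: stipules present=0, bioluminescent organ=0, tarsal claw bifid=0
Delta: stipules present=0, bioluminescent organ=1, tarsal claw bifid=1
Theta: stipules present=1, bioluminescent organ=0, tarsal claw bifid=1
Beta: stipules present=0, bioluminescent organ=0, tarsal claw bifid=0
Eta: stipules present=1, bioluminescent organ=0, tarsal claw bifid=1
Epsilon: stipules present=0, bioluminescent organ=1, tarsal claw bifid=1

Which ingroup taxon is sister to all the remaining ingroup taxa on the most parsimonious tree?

The outgroup has state '0' for every character, so '1' is the derived state throughout.
stipules present: derived state '1' in Eta and Theta only — synapomorphy for {Eta, Theta}.
Only Delta and Epsilon show the derived state '1' for bioluminescent organ, supporting them as a clade.
tarsal claw bifid (derived state '1') is shared by Delta, Epsilon, Eta, and Theta — a synapomorphy uniting that clade.
Most parsimonious ingroup topology: (((Delta,Epsilon),(Theta,Eta)),Beta).
Beta is sister to the clade containing all other ingroup taxa, so it is the earliest-diverging (most basal) ingroup lineage.

Beta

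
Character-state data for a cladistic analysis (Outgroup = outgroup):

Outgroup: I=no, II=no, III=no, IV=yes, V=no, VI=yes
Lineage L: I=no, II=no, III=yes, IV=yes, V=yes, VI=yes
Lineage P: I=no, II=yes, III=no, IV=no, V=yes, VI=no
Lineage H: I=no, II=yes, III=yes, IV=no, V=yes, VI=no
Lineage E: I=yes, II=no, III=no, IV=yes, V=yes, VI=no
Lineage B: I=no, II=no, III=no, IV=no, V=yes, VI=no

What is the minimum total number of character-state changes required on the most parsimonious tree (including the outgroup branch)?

Character polarity is set by the outgroup: the derived state is whichever differs from the outgroup's state, so for IV, VI the derived state is 'no', and for the remaining characters it is 'yes'.
I (derived state 'yes') is unique to Lineage E (autapomorphy; uninformative for grouping).
Only Lineage H and Lineage P show the derived state 'yes' for II, supporting them as a clade.
III (state 'yes') occurs in Lineage H and Lineage L but conflicts with the nesting implied by the other characters — most parsimoniously interpreted as homoplasy.
Only Lineage B, Lineage H, and Lineage P show the derived state 'no' for IV, supporting them as a clade.
All ingroup taxa share the derived state 'yes' for V; it defines the ingroup but does not resolve relationships within it.
Only Lineage B, Lineage E, Lineage H, and Lineage P show the derived state 'no' for VI, supporting them as a clade.
Most parsimonious ingroup topology: (Lineage L,(((Lineage P,Lineage H),Lineage B),Lineage E)).
Changes per character on this tree: I: 1; II: 1; III: 2; IV: 1; V: 1; VI: 1.
Total = 7.

7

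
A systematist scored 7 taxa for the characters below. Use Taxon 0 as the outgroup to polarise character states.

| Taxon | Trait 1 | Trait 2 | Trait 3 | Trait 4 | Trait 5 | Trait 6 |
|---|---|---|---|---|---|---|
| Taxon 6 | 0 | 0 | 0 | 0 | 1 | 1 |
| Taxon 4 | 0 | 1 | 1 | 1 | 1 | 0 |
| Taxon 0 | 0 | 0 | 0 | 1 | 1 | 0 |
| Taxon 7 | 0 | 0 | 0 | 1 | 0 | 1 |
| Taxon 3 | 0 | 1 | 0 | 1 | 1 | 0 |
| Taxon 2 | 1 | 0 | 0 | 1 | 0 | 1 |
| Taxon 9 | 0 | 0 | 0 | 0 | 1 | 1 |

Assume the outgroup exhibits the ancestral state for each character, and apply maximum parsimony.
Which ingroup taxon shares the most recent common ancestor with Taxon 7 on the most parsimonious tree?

Character polarity is set by the outgroup: the derived state is whichever differs from the outgroup's state, so for Trait 4, Trait 5 the derived state is '0', and for the remaining characters it is '1'.
Trait 1 (derived state '1') is unique to Taxon 2 (autapomorphy; uninformative for grouping).
Only Taxon 3 and Taxon 4 show the derived state '1' for Trait 2, supporting them as a clade.
Trait 3 (derived state '1') is unique to Taxon 4 (autapomorphy; uninformative for grouping).
Only Taxon 6 and Taxon 9 show the derived state '0' for Trait 4, supporting them as a clade.
Trait 5 (derived state '0') is shared by Taxon 2 and Taxon 7 — a synapomorphy uniting that clade.
Trait 6 (derived state '1') is shared by Taxon 2, Taxon 6, Taxon 7, and Taxon 9 — a synapomorphy uniting that clade.
Most parsimonious ingroup topology: ((Taxon 3,Taxon 4),((Taxon 7,Taxon 2),(Taxon 9,Taxon 6))).
Taxon 7 and Taxon 2 form a cherry on this tree, so they are sister taxa.

Taxon 2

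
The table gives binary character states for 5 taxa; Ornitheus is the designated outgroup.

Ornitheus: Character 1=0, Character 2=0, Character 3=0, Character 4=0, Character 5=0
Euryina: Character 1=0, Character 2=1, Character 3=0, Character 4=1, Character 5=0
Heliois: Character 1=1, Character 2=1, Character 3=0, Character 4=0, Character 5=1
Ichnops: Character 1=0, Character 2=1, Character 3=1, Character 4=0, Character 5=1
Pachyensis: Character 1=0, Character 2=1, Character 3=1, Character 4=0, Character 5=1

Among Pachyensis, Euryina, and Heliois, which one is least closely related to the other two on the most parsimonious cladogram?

Euryina

The outgroup has state '0' for every character, so '1' is the derived state throughout.
Character 1 (derived state '1') is unique to Heliois (autapomorphy; uninformative for grouping).
Character 2 (derived state '1') is shared by all ingroup taxa — unites the whole ingroup.
Character 3 (derived state '1') is shared by Ichnops and Pachyensis — a synapomorphy uniting that clade.
Character 4 (derived state '1') is unique to Euryina (autapomorphy; uninformative for grouping).
Character 5: derived state '1' in Heliois, Ichnops, and Pachyensis only — synapomorphy for {Heliois, Ichnops, Pachyensis}.
Most parsimonious ingroup topology: (Euryina,(Heliois,(Ichnops,Pachyensis))).
Pachyensis and Heliois share a more recent common ancestor with each other than either does with Euryina, so Euryina is the least closely related of the three.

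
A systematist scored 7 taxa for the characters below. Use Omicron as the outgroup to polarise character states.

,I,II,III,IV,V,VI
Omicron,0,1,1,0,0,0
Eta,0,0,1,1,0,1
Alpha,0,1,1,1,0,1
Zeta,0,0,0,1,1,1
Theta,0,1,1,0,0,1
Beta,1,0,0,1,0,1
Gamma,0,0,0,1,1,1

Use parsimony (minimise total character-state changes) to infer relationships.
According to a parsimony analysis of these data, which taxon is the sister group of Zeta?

Gamma

Character polarity is set by the outgroup: the derived state is whichever differs from the outgroup's state, so for II, III the derived state is '0', and for the remaining characters it is '1'.
I (derived state '1') is unique to Beta (autapomorphy; uninformative for grouping).
II: derived state '0' in Beta, Eta, Gamma, and Zeta only — synapomorphy for {Beta, Eta, Gamma, Zeta}.
Only Beta, Gamma, and Zeta show the derived state '0' for III, supporting them as a clade.
IV (derived state '1') is shared by Alpha, Beta, Eta, Gamma, and Zeta — a synapomorphy uniting that clade.
V (derived state '1') is shared by Gamma and Zeta — a synapomorphy uniting that clade.
All ingroup taxa share the derived state '1' for VI; it defines the ingroup but does not resolve relationships within it.
Most parsimonious ingroup topology: (((Eta,((Zeta,Gamma),Beta)),Alpha),Theta).
Zeta and Gamma form a cherry on this tree, so they are sister taxa.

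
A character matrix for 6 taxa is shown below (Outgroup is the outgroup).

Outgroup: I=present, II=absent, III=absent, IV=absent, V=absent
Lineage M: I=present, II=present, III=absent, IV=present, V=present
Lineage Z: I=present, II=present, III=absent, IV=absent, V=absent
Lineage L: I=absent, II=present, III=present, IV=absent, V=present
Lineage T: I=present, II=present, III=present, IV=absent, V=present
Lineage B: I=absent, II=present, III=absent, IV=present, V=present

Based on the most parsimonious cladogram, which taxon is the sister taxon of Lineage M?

Lineage B

Character polarity is set by the outgroup: the derived state is whichever differs from the outgroup's state, so for I the derived state is 'absent', and for the remaining characters it is 'present'.
I (state 'absent') occurs in Lineage B and Lineage L but conflicts with the nesting implied by the other characters — most parsimoniously interpreted as homoplasy.
II (derived state 'present') is shared by all ingroup taxa — unites the whole ingroup.
III: derived state 'present' in Lineage L and Lineage T only — synapomorphy for {Lineage L, Lineage T}.
IV: derived state 'present' in Lineage B and Lineage M only — synapomorphy for {Lineage B, Lineage M}.
Only Lineage B, Lineage L, Lineage M, and Lineage T show the derived state 'present' for V, supporting them as a clade.
Most parsimonious ingroup topology: (((Lineage M,Lineage B),(Lineage L,Lineage T)),Lineage Z).
Lineage M and Lineage B form a cherry on this tree, so they are sister taxa.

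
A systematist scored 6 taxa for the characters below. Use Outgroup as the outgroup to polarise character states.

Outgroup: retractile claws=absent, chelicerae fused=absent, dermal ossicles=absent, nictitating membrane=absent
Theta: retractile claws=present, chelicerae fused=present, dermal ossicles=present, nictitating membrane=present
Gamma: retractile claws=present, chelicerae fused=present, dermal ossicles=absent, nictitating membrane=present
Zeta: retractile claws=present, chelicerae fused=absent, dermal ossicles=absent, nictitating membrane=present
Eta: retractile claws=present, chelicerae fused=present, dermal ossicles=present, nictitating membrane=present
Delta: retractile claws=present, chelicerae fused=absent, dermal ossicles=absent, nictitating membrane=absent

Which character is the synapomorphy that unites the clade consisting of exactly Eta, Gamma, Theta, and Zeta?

nictitating membrane

The outgroup has state 'absent' for every character, so 'present' is the derived state throughout.
retractile claws (derived state 'present') is shared by all ingroup taxa — unites the whole ingroup.
chelicerae fused: derived state 'present' in Eta, Gamma, and Theta only — synapomorphy for {Eta, Gamma, Theta}.
Only Eta and Theta show the derived state 'present' for dermal ossicles, supporting them as a clade.
nictitating membrane (derived state 'present') is shared by Eta, Gamma, Theta, and Zeta — a synapomorphy uniting that clade.
Most parsimonious ingroup topology: ((((Theta,Eta),Gamma),Zeta),Delta).
The clade {Eta, Gamma, Theta, Zeta} is supported by nictitating membrane: its derived state 'present' occurs in exactly those taxa and in no other taxon (including the outgroup).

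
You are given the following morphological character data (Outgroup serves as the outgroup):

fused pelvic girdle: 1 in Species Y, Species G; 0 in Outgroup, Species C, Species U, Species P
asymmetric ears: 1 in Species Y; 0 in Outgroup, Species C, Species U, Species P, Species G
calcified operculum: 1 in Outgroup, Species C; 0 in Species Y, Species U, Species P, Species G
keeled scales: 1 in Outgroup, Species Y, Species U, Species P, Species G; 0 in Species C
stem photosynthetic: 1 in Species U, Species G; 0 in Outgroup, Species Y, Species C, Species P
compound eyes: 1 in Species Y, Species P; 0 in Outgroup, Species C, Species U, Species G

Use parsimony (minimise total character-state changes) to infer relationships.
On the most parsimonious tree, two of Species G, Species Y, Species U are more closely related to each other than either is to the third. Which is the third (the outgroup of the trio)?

Character polarity is set by the outgroup: the derived state is whichever differs from the outgroup's state, so for calcified operculum, keeled scales the derived state is '0', and for the remaining characters it is '1'.
fused pelvic girdle groups Species G and Species Y, which is incompatible with the clades supported by the remaining characters; treating it as convergent (homoplasy) costs fewer steps than any alternative tree.
asymmetric ears (derived state '1') is unique to Species Y (autapomorphy; uninformative for grouping).
calcified operculum: derived state '0' in Species G, Species P, Species U, and Species Y only — synapomorphy for {Species G, Species P, Species U, Species Y}.
keeled scales: derived state '0' in Species C only — an autapomorphy, so it tells us nothing about relationships among taxa.
Only Species G and Species U show the derived state '1' for stem photosynthetic, supporting them as a clade.
compound eyes: derived state '1' in Species P and Species Y only — synapomorphy for {Species P, Species Y}.
Most parsimonious ingroup topology: (((Species Y,Species P),(Species U,Species G)),Species C).
Species U and Species G share a more recent common ancestor with each other than either does with Species Y, so Species Y is the least closely related of the three.

Species Y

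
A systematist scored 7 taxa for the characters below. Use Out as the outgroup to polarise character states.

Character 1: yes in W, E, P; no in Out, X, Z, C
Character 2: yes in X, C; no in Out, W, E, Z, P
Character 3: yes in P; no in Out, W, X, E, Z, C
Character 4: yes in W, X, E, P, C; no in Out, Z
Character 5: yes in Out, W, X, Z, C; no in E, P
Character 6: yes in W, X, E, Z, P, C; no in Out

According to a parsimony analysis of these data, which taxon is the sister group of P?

Character polarity is set by the outgroup: the derived state is whichever differs from the outgroup's state, so for Character 5 the derived state is 'no', and for the remaining characters it is 'yes'.
Character 1: derived state 'yes' in E, P, and W only — synapomorphy for {E, P, W}.
Only C and X show the derived state 'yes' for Character 2, supporting them as a clade.
Character 3 (derived state 'yes') is unique to P (autapomorphy; uninformative for grouping).
Only C, E, P, W, and X show the derived state 'yes' for Character 4, supporting them as a clade.
Only E and P show the derived state 'no' for Character 5, supporting them as a clade.
All ingroup taxa share the derived state 'yes' for Character 6; it defines the ingroup but does not resolve relationships within it.
Most parsimonious ingroup topology: (((W,(E,P)),(X,C)),Z).
P and E form a cherry on this tree, so they are sister taxa.

E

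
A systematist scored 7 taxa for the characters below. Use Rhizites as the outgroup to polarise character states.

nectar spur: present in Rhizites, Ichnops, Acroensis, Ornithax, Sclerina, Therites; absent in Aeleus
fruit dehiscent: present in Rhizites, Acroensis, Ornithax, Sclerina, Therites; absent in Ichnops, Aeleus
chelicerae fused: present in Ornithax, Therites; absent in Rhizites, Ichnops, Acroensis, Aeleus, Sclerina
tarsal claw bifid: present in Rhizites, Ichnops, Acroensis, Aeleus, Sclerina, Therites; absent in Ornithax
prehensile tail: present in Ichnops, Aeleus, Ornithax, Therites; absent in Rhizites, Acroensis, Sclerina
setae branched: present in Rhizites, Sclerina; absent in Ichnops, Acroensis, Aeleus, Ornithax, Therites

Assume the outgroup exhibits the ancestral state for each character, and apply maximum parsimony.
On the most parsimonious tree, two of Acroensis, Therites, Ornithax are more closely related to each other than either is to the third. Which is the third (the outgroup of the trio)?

Acroensis

Character polarity is set by the outgroup: the derived state is whichever differs from the outgroup's state, so for nectar spur, fruit dehiscent, tarsal claw bifid, setae branched the derived state is 'absent', and for the remaining characters it is 'present'.
nectar spur: derived state 'absent' in Aeleus only — an autapomorphy, so it tells us nothing about relationships among taxa.
fruit dehiscent (derived state 'absent') is shared by Aeleus and Ichnops — a synapomorphy uniting that clade.
Only Ornithax and Therites show the derived state 'present' for chelicerae fused, supporting them as a clade.
tarsal claw bifid: derived state 'absent' in Ornithax only — an autapomorphy, so it tells us nothing about relationships among taxa.
prehensile tail (derived state 'present') is shared by Aeleus, Ichnops, Ornithax, and Therites — a synapomorphy uniting that clade.
setae branched (derived state 'absent') is shared by Acroensis, Aeleus, Ichnops, Ornithax, and Therites — a synapomorphy uniting that clade.
Most parsimonious ingroup topology: ((((Ichnops,Aeleus),(Ornithax,Therites)),Acroensis),Sclerina).
Ornithax and Therites share a more recent common ancestor with each other than either does with Acroensis, so Acroensis is the least closely related of the three.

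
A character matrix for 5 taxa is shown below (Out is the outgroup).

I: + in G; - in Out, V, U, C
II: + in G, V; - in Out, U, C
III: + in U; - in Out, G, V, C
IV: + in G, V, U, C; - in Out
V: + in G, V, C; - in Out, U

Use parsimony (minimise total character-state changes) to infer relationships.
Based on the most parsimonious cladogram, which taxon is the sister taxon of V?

The outgroup has state '-' for every character, so '+' is the derived state throughout.
I (derived state '+') is unique to G (autapomorphy; uninformative for grouping).
II: derived state '+' in G and V only — synapomorphy for {G, V}.
III: derived state '+' in U only — an autapomorphy, so it tells us nothing about relationships among taxa.
All ingroup taxa share the derived state '+' for IV; it defines the ingroup but does not resolve relationships within it.
Only C, G, and V show the derived state '+' for V, supporting them as a clade.
Most parsimonious ingroup topology: (U,((V,G),C)).
V and G form a cherry on this tree, so they are sister taxa.

G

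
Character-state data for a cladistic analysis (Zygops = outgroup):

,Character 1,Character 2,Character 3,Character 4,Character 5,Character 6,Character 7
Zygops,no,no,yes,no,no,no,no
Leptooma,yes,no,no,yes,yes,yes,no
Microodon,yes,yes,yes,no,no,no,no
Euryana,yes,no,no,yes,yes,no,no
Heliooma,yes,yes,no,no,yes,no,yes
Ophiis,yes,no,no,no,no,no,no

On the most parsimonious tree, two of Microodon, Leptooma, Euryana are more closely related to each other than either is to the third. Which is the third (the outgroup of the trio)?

Character polarity is set by the outgroup: the derived state is whichever differs from the outgroup's state, so for Character 3 the derived state is 'no', and for the remaining characters it is 'yes'.
All ingroup taxa share the derived state 'yes' for Character 1; it defines the ingroup but does not resolve relationships within it.
Character 2 (state 'yes') occurs in Heliooma and Microodon but conflicts with the nesting implied by the other characters — most parsimoniously interpreted as homoplasy.
Character 3: derived state 'no' in Euryana, Heliooma, Leptooma, and Ophiis only — synapomorphy for {Euryana, Heliooma, Leptooma, Ophiis}.
Character 4 (derived state 'yes') is shared by Euryana and Leptooma — a synapomorphy uniting that clade.
Character 5: derived state 'yes' in Euryana, Heliooma, and Leptooma only — synapomorphy for {Euryana, Heliooma, Leptooma}.
Character 6: derived state 'yes' in Leptooma only — an autapomorphy, so it tells us nothing about relationships among taxa.
Character 7: derived state 'yes' in Heliooma only — an autapomorphy, so it tells us nothing about relationships among taxa.
Most parsimonious ingroup topology: ((((Leptooma,Euryana),Heliooma),Ophiis),Microodon).
Leptooma and Euryana share a more recent common ancestor with each other than either does with Microodon, so Microodon is the least closely related of the three.

Microodon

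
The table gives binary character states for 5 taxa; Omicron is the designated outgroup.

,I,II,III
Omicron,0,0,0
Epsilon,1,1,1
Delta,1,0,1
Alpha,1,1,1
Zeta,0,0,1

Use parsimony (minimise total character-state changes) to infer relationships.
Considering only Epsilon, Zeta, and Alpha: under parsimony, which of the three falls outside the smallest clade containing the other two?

Zeta

The outgroup has state '0' for every character, so '1' is the derived state throughout.
I (derived state '1') is shared by Alpha, Delta, and Epsilon — a synapomorphy uniting that clade.
II (derived state '1') is shared by Alpha and Epsilon — a synapomorphy uniting that clade.
All ingroup taxa share the derived state '1' for III; it defines the ingroup but does not resolve relationships within it.
Most parsimonious ingroup topology: (((Epsilon,Alpha),Delta),Zeta).
Epsilon and Alpha share a more recent common ancestor with each other than either does with Zeta, so Zeta is the least closely related of the three.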